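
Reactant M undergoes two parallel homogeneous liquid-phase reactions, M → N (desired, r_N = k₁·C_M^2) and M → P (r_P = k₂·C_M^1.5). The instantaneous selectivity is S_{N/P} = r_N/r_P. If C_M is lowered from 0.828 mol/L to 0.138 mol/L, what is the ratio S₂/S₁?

S_{N/P} = (k₁/k₂)·C_M^0.5, so S₂/S₁ = (C_{M,2}/C_{M,1})^0.5.
= (0.138/0.828)^0.5 = (0.1667)^0.5 = 0.408.
Selectivity toward N falls as C_M falls — high-concentration operation is favoured.

0.408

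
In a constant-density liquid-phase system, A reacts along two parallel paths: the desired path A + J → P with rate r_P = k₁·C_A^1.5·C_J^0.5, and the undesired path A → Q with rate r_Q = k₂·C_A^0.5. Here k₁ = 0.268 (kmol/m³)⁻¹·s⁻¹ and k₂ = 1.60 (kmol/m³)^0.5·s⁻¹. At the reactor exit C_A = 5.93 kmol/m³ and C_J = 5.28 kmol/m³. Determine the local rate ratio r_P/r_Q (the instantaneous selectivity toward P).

S_{P/Q} = r_P/r_Q = (k₁·C_A^1.5·C_J^0.5)/(k₂·C_A^0.5) = (k₁/k₂)·C_A·C_J^0.5.
= (0.268×5.930^1.5×5.280^0.5) / (1.60×5.930^0.5) = 8.893/3.896 = 2.28.

2.28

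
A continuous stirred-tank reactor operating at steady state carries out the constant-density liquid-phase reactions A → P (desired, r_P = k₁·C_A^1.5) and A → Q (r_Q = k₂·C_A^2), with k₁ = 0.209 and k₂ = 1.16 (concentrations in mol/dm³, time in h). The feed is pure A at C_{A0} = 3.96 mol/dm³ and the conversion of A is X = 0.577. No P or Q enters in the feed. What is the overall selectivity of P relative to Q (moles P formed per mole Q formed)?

0.139

Exit C_A = C_{A0}(1−X) = 3.96×0.423 = 1.675 mol/dm³.
A CSTR operates uniformly at the exit composition, giving r_P = 0.4531 and r_Q = 3.255 (each k·C_A^n at C_A = 1.675).
Overall selectivity = C_P/C_Q = r_Pτ/(r_Qτ) = r_P/r_Q = 0.139.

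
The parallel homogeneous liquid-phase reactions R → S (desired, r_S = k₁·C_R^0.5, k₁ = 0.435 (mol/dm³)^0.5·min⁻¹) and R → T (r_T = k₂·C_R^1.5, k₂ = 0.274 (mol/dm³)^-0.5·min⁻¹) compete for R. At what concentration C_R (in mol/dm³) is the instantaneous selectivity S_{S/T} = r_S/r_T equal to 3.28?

S_{S/T} = (k₁/k₂)·C_R⁻¹ ⇒ C_R = (S·k₂/k₁)^(-1).
= (3.28×0.274/0.435)^(-1) = (2.066)^(-1) = 0.484 mol/dm³.

0.484 mol/dm³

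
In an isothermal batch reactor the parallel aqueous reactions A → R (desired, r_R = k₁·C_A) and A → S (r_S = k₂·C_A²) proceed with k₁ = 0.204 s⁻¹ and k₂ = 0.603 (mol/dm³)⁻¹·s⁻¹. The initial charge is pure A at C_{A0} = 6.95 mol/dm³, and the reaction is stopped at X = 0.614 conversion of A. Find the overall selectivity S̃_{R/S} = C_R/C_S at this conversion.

C_A = C_{A0}(1−X) = 2.683 mol/dm³.
Along a PFR/batch, dC_R/dC_A = −r_R/(r_R+r_S) = −k₁/(k₁+k₂·C_A).
Integrating from C_{A0} to C_A: C_R = (0.204/0.603)·ln[(0.204+0.603·6.95)/(0.204+0.603·2.68)] = 0.3383·ln(4.395/1.822) = 0.2979 mol/dm³.
C_S = (C_{A0}−C_A)−C_R = 3.969 mol/dm³; S̃_{R/S} = 0.2979/3.969 = 0.0751.

0.0751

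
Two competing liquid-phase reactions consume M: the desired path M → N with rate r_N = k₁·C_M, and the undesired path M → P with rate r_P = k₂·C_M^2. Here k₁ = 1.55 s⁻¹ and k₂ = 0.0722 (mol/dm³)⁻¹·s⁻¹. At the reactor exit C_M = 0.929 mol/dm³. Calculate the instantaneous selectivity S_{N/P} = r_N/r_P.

23.1

S_{N/P} = r_N/r_P = (k₁·C_M)/(k₂·C_M^2) = (k₁/k₂)·C_M⁻¹.
= (1.55×0.9290) / (0.0722×0.9290^2) = 1.440/0.06231 = 23.1.
The undesired path is higher order in M, so low C_M (CSTR or dilute feed) favours N.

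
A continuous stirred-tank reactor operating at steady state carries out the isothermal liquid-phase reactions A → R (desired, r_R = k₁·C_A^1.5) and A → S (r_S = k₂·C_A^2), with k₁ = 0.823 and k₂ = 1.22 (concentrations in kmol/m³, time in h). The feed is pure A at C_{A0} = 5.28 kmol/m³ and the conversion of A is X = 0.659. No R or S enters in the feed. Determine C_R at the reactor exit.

Exit C_A = C_{A0}(1−X) = 5.28×0.341 = 1.800 kmol/m³.
In a CSTR the entire volume is at exit conditions, so r_R = 0.823×1.800^1.5 = 1.988 and r_S = 1.22×1.800^2 = 3.955.
Fraction of consumed A going to R: r_R/(r_R+r_S) = 0.3346.
C_R = 0.3346·C_{A0}·X = 0.3346×5.28×0.659 = 1.16 kmol/m³.

1.16 kmol/m³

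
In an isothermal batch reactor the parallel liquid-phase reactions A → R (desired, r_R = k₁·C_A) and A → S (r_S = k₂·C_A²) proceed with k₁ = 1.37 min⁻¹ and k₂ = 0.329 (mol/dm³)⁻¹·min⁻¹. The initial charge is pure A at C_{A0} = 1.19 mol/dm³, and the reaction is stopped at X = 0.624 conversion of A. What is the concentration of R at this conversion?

0.622 mol/dm³

C_A = C_{A0}(1−X) = 0.4474 mol/dm³.
Along a PFR/batch, dC_R/dC_A = −r_R/(r_R+r_S) = −k₁/(k₁+k₂·C_A).
Integrating from C_{A0} to C_A: C_R = (1.37/0.329)·ln[(1.37+0.329·1.19)/(1.37+0.329·0.447)] = 4.164·ln(1.762/1.517) = 0.6217 mol/dm³.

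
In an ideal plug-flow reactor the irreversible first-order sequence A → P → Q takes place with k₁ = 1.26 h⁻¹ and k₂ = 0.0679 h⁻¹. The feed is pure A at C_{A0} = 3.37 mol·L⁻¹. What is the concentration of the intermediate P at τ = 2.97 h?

For first-order series with pure A initially, C_P(τ) = k₁C_{A0}/(k₂−k₁)·(e^(−k₁τ) − e^(−k₂τ)).
e^(−k₁τ) = e^(−1.26×2.97) = e^(−3.742) = 0.02370; e^(−k₂τ) = e^(−0.2017) = 0.8174.
C_P = 1.26×3.37/(0.0679−1.26) × (0.02370−0.8174) = (-3.562)×(-0.7937) = 2.827 mol·L⁻¹.

2.83 mol·L⁻¹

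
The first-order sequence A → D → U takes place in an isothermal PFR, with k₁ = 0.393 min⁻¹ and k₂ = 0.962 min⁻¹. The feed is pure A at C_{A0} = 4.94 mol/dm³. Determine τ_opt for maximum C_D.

1.57 min

For first-order series the maximum of C_D occurs at τ_opt = ln(k₂/k₁)/(k₂−k₁).
= ln(0.962/0.393)/(0.962−0.393) = ln(2.448)/0.5690 = 0.8952/0.5690 = 1.57 min.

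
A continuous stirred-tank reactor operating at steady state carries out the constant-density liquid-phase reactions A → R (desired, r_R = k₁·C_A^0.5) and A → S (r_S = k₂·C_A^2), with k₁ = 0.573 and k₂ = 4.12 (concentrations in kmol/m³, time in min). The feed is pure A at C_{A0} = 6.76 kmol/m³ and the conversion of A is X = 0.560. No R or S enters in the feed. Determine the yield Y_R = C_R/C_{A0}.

0.0148

Exit C_A = C_{A0}(1−X) = 6.76×0.440 = 2.974 kmol/m³.
Rates in a CSTR are evaluated at the outlet concentration: r_R = 0.573×2.974^0.5 = 0.9882, r_S = 4.12×2.974^2 = 36.45.
Fraction of consumed A going to R: r_R/(r_R+r_S) = 0.02640.
C_R = 0.02640·C_{A0}·X = 0.02640×6.76×0.560 = 0.0999 kmol/m³; Y_R = C_R/C_{A0} = 0.0148.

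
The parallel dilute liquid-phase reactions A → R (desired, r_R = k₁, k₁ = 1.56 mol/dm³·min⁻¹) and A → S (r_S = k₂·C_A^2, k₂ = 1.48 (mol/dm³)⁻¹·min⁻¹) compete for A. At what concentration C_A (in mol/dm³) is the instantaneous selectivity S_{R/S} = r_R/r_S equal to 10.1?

0.323 mol/dm³

S_{R/S} = (k₁/k₂)·C_A^-2 ⇒ C_A = (S·k₂/k₁)^(-0.5).
= (10.1×1.48/1.56)^(-0.5) = (9.582)^(-0.5) = 0.323 mol/dm³.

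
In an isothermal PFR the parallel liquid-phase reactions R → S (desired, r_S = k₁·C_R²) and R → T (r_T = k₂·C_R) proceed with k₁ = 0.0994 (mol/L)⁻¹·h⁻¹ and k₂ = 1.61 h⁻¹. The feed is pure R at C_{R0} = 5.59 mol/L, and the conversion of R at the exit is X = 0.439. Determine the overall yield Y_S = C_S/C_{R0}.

0.0927

C_R = C_{R0}(1−X) = 3.136 mol/L.
Along a PFR/batch, dC_T/dC_R = −r_T/(r_S+r_T) = −k₂/(k₂+k₁·C_R).
Integrating from C_{R0} to C_R: C_T = (1.61/0.0994)·ln[(1.61+0.0994·5.59)/(1.61+0.0994·3.14)] = 16.20·ln(2.166/1.922) = 1.936 mol/L.
Then C_S = (C_{R0}−C_R) − C_T = 2.454 − 1.936 = 0.5185 mol/L.
Y_S = C_S/C_{R0} = 0.5185/5.59 = 0.0927.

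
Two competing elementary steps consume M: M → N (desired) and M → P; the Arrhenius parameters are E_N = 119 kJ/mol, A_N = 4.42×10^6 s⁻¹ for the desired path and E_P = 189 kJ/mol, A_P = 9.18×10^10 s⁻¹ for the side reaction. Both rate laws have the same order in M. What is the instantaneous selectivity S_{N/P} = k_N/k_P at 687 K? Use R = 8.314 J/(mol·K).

10.1

With equal orders, S_{N/P} = k_N/k_P = (A_N/A_P)·exp[(E_P−E_N)/(RT)].
(E_P−E_N)/(RT) = (189−119)×10³/(8.314×687) = 70000/5712 = 12.26.
k_N/k_P = (4.42×10^6/9.18×10^10)·exp(12.26) = 4.815×10^-5 × 2.101×10^5 = 10.1.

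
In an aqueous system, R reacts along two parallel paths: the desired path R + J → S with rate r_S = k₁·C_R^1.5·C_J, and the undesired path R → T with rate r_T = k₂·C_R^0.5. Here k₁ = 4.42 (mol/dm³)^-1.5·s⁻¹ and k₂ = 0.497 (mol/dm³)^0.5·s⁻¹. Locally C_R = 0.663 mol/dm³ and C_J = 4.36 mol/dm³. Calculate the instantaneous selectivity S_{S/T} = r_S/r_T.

25.7

S_{S/T} = r_S/r_T = (k₁·C_R^1.5·C_J)/(k₂·C_R^0.5) = (k₁/k₂)·C_R·C_J.
= (4.42×0.6630^1.5×4.360) / (0.497×0.6630^0.5) = 10.40/0.4047 = 25.7.
Since the desired path is higher order in R, keeping C_R high (PFR or concentrated feed) favours S.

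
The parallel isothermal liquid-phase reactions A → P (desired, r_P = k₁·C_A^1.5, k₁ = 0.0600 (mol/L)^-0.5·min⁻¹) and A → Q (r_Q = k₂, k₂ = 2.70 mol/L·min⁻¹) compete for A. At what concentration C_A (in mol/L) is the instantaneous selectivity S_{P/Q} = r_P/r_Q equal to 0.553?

8.52 mol/L

S_{P/Q} = (k₁/k₂)·C_A^1.5 ⇒ C_A = (S·k₂/k₁)^(1/1.5).
= (0.553×2.70/0.0600)^(0.6667) = (24.89)^(0.6667) = 8.52 mol/L.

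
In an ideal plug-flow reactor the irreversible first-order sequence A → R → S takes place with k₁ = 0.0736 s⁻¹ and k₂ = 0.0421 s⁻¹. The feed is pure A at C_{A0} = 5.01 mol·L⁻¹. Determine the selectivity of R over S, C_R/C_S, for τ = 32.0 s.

Solving the coupled first-order balances gives C_R(τ) = [k₁/(k₂−k₁)]·C_{A0}·(e^(−k₁τ) − e^(−k₂τ)).
e^(−k₁τ) = e^(−0.0736×32.0) = e^(−2.355) = 0.09487; e^(−k₂τ) = e^(−1.347) = 0.2600.
C_R = 0.0736×5.01/(0.0421−0.0736) × (0.09487−0.2600) = (-11.71)×(-0.1651) = 1.933 mol·L⁻¹.
C_A = C_{A0}e^(−k₁τ) = 0.4753 mol·L⁻¹, so C_S = C_{A0}−C_A−C_R = 2.602 mol·L⁻¹; C_R/C_S = 0.743.

0.743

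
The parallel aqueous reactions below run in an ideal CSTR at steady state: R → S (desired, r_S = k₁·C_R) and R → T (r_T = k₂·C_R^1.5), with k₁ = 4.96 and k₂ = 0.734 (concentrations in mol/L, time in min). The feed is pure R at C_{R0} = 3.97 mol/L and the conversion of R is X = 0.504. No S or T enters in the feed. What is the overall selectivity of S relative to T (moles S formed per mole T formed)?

Exit C_R = C_{R0}(1−X) = 3.97×0.496 = 1.969 mol/L.
A CSTR operates uniformly at the exit composition, giving r_S = 9.767 and r_T = 2.028 (each k·C_R^n at C_R = 1.969).
Overall selectivity = C_S/C_T = r_Sτ/(r_Tτ) = r_S/r_T = 4.82.

4.82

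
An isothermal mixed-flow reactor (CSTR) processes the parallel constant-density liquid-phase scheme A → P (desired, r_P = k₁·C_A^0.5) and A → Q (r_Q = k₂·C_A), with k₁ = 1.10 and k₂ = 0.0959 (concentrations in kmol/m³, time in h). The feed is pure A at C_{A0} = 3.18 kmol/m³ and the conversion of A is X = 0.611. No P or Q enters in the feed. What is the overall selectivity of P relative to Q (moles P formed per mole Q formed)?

Exit C_A = C_{A0}(1−X) = 3.18×0.389 = 1.237 kmol/m³.
Rates in a CSTR are evaluated at the outlet concentration: r_P = 1.10×1.237^0.5 = 1.223, r_Q = 0.0959×1.237 = 0.1186.
Overall selectivity = C_P/C_Q = r_Pτ/(r_Qτ) = r_P/r_Q = 10.3.

10.3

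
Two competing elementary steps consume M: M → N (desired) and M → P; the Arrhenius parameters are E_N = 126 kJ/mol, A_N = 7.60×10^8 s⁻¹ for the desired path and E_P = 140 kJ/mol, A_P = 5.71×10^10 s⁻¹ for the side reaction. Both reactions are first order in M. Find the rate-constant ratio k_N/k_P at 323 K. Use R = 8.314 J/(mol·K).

Since both paths have the same order in M, the concentration cancels and S_{N/P} = k_N/k_P = (A_N/A_P)·exp[(E_P−E_N)/(RT)].
(E_P−E_N)/(RT) = (140−126)×10³/(8.314×323) = 14000/2685 = 5.213.
k_N/k_P = (7.60×10^8/5.71×10^10)·exp(5.213) = 0.01331 × 183.7 = 2.45.
Since E_N < E_P, lowering the temperature improves selectivity toward N.

2.45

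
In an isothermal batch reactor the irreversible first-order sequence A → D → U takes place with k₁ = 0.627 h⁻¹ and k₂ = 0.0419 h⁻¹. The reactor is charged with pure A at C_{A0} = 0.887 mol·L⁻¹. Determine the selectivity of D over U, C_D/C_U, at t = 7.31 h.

For first-order series with pure A initially, C_D(t) = k₁C_{A0}/(k₂−k₁)·(e^(−k₁t) − e^(−k₂t)).
e^(−k₁t) = e^(−0.627×7.31) = e^(−4.583) = 0.01022; e^(−k₂t) = e^(−0.3063) = 0.7362.
C_D = 0.627×0.887/(0.0419−0.627) × (0.01022−0.7362) = (-0.9505)×(-0.7260) = 0.6900 mol·L⁻¹.
C_A = C_{A0}e^(−k₁t) = 0.009065 mol·L⁻¹, so C_U = C_{A0}−C_A−C_D = 0.1879 mol·L⁻¹; C_D/C_U = 3.67.

3.67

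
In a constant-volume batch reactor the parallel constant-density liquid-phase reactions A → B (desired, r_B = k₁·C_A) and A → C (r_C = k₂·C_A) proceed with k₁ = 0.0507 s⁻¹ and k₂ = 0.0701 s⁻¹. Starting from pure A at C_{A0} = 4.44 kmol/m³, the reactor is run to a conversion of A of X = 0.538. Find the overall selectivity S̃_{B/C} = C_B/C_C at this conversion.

C_A = C_{A0}(1−X) = 2.051 kmol/m³.
Both paths are first order in A, so the instantaneous fraction to B is constant: dC_B/d(−C_A) = k₁/(k₁+k₂) = 0.4197.
C_B = 0.4197·(C_{A0}−C_A) = 0.4197×2.389 = 1.00 kmol/m³.
C_C = (C_{A0}−C_A)−C_B = 1.386 kmol/m³; S̃_{B/C} = 1.003/1.386 = 0.723.

0.723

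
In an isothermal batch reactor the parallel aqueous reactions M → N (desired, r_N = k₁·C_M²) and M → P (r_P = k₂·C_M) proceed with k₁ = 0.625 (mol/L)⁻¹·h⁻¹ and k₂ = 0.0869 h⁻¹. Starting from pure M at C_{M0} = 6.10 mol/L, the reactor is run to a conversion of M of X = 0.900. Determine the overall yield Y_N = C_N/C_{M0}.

0.852

C_M = C_{M0}(1−X) = 0.6100 mol/L.
Along a PFR/batch, dC_P/dC_M = −r_P/(r_N+r_P) = −k₂/(k₂+k₁·C_M).
Integrating from C_{M0} to C_M: C_P = (0.0869/0.625)·ln[(0.0869+0.625·6.10)/(0.0869+0.625·0.610)] = 0.1390·ln(3.899/0.4681) = 0.2947 mol/L.
Then C_N = (C_{M0}−C_M) − C_P = 5.490 − 0.2947 = 5.195 mol/L.
Y_N = C_N/C_{M0} = 5.195/6.10 = 0.852.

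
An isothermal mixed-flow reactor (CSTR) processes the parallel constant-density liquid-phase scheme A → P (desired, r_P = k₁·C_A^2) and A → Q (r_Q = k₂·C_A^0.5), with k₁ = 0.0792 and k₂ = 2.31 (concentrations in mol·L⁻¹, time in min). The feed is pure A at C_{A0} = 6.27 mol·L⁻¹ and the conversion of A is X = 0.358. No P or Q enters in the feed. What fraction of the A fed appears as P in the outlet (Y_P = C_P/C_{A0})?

0.0776

Exit C_A = C_{A0}(1−X) = 6.27×0.642 = 4.025 mol·L⁻¹.
Rates in a CSTR are evaluated at the outlet concentration: r_P = 0.0792×4.025^2 = 1.283, r_Q = 2.31×4.025^0.5 = 4.635.
Fraction of consumed A going to P: r_P/(r_P+r_Q) = 0.2169.
C_P = 0.2169·C_{A0}·X = 0.2169×6.27×0.358 = 0.487 mol·L⁻¹; Y_P = C_P/C_{A0} = 0.0776.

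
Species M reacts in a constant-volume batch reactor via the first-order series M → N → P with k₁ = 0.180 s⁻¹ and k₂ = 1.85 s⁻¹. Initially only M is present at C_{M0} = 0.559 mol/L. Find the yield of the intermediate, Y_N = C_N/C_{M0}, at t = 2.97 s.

For first-order series with pure M initially, C_N(t) = k₁C_{M0}/(k₂−k₁)·(e^(−k₁t) − e^(−k₂t)).
e^(−k₁t) = e^(−0.180×2.97) = e^(−0.5346) = 0.5859; e^(−k₂t) = e^(−5.495) = 0.004109.
C_N = 0.180×0.559/(1.85−0.180) × (0.5859−0.004109) = 0.06025×0.5818 = 0.03505 mol/L.
Y_N = C_N/C_{M0} = 0.03505/0.559 = 0.0627.

0.0627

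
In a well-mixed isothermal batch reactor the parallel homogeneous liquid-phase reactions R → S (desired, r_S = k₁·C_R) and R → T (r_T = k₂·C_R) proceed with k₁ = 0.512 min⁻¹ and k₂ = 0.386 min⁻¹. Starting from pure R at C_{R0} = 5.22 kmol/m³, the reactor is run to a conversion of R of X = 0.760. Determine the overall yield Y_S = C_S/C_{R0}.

C_R = C_{R0}(1−X) = 1.253 kmol/m³.
Both paths are first order in R, so the instantaneous fraction to S is constant: dC_S/d(−C_R) = k₁/(k₁+k₂) = 0.5702.
C_S = 0.5702·(C_{R0}−C_R) = 0.5702×3.967 = 2.26 kmol/m³.
Y_S = C_S/C_{R0} = 2.262/5.22 = 0.433.

0.433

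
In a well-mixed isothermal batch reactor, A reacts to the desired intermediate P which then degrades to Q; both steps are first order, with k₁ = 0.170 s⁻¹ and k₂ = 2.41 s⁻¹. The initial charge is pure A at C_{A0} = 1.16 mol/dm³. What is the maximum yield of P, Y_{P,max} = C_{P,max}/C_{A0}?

0.0577

Evaluating C_P at t_opt = ln(k₂/k₁)/(k₂−k₁) gives C_{P,max}/C_{A0} = (k₁/k₂)^[k₂/(k₂−k₁)].
= (0.170/2.41)^(2.41/(2.41−0.170)) = (0.07054)^(1.076) = 0.05768.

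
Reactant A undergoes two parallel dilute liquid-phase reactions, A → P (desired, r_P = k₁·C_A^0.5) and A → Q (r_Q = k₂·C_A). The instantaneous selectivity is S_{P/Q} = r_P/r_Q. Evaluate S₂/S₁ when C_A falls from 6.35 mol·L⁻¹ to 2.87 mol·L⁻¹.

S_{P/Q} = (k₁/k₂)·C_A^-0.5, so S₂/S₁ = (C_{A,2}/C_{A,1})^-0.5.
= (2.87/6.35)^(-0.5) = (0.4520)^(-0.5) = 1.49.
Selectivity toward P rises as C_A falls — low-concentration operation is favoured.

1.49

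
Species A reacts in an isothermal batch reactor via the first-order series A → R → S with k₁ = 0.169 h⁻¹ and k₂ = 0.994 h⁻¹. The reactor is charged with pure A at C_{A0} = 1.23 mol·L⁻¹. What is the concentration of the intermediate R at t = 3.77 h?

The intermediate concentration in a first-order A→B→C sequence is C_R = k₁C_{A0}(e^(−k₁t) − e^(−k₂t))/(k₂−k₁).
e^(−k₁t) = e^(−0.169×3.77) = e^(−0.6371) = 0.5288; e^(−k₂t) = e^(−3.747) = 0.02358.
C_R = 0.169×1.23/(0.994−0.169) × (0.5288−0.02358) = 0.2520×0.5052 = 0.1273 mol·L⁻¹.

0.127 mol·L⁻¹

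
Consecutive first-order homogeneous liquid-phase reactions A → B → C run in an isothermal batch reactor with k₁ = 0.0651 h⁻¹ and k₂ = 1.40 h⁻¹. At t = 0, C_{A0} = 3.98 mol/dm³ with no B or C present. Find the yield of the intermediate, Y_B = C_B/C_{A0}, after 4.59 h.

0.0361

For first-order series with pure A initially, C_B(t) = k₁C_{A0}/(k₂−k₁)·(e^(−k₁t) − e^(−k₂t)).
e^(−k₁t) = e^(−0.0651×4.59) = e^(−0.2988) = 0.7417; e^(−k₂t) = e^(−6.426) = 0.001619.
C_B = 0.0651×3.98/(1.40−0.0651) × (0.7417−0.001619) = 0.1941×0.7401 = 0.1436 mol/dm³.
Y_B = C_B/C_{A0} = 0.1436/3.98 = 0.0361.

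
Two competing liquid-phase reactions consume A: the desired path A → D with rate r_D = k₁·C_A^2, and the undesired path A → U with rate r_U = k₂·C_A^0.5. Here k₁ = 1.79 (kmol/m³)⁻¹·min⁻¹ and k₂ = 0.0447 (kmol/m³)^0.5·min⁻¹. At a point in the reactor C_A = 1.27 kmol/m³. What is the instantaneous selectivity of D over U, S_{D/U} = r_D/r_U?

S_{D/U} = r_D/r_U = (k₁·C_A^2)/(k₂·C_A^0.5) = (k₁/k₂)·C_A^1.5.
= (1.79×1.270^2) / (0.0447×1.270^0.5) = 2.887/0.05037 = 57.3.

57.3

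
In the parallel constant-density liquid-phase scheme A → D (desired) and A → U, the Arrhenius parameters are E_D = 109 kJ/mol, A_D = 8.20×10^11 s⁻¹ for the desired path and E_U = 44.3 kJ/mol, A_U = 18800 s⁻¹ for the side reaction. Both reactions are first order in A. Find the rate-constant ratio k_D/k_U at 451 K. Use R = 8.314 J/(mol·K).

k_D/k_U = (A_D/A_U)·exp[−(E_D−E_U)/(RT)] = (A_D/A_U)·exp[(E_U−E_D)/(RT)].
(E_U−E_D)/(RT) = (44.3−109)×10³/(8.314×451) = -64700/3750 = -17.26.
k_D/k_U = (8.20×10^11/18800)·exp(-17.26) = 4.362×10^7 × 3.208×10^-8 = 1.40.

1.40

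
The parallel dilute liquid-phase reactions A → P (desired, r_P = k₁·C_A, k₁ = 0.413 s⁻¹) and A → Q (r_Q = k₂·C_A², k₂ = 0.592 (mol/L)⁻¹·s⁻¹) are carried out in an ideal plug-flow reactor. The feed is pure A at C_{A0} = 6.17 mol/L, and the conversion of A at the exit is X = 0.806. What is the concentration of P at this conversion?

C_A = C_{A0}(1−X) = 1.197 mol/L.
Along a PFR/batch, dC_P/dC_A = −r_P/(r_P+r_Q) = −k₁/(k₁+k₂·C_A).
Integrating from C_{A0} to C_A: C_P = (0.413/0.592)·ln[(0.413+0.592·6.17)/(0.413+0.592·1.20)] = 0.6976·ln(4.066/1.122) = 0.8984 mol/L.

0.898 mol/L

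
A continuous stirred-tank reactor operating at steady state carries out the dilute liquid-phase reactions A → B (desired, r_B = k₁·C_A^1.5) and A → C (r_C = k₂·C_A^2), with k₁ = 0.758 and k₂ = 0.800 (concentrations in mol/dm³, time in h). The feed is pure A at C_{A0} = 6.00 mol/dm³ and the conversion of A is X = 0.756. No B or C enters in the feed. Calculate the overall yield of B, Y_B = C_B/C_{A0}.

Exit C_A = C_{A0}(1−X) = 6.00×0.244 = 1.464 mol/dm³.
Rates in a CSTR are evaluated at the outlet concentration: r_B = 0.758×1.464^1.5 = 1.343, r_C = 0.800×1.464^2 = 1.715.
Fraction of consumed A going to B: r_B/(r_B+r_C) = 0.4392.
C_B = 0.4392·C_{A0}·X = 0.4392×6.00×0.756 = 1.99 mol/dm³; Y_B = C_B/C_{A0} = 0.332.

0.332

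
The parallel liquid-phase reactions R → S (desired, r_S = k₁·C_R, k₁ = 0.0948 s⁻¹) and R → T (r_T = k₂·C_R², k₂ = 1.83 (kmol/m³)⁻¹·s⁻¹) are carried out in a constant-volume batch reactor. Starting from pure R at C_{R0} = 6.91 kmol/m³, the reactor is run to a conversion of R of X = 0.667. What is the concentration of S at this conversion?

C_R = C_{R0}(1−X) = 2.301 kmol/m³.
Along a PFR/batch, dC_S/dC_R = −r_S/(r_S+r_T) = −k₁/(k₁+k₂·C_R).
Integrating from C_{R0} to C_R: C_S = (0.0948/1.83)·ln[(0.0948+1.83·6.91)/(0.0948+1.83·2.30)] = 0.05180·ln(12.74/4.306) = 0.05620 kmol/m³.

0.0562 kmol/m³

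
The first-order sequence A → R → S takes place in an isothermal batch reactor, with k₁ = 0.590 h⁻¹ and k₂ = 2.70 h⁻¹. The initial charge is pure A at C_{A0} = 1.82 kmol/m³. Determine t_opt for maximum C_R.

0.721 h

For first-order series the maximum of C_R occurs at t_opt = ln(k₂/k₁)/(k₂−k₁).
= ln(2.70/0.590)/(2.70−0.590) = ln(4.576)/2.110 = 1.521/2.110 = 0.721 h.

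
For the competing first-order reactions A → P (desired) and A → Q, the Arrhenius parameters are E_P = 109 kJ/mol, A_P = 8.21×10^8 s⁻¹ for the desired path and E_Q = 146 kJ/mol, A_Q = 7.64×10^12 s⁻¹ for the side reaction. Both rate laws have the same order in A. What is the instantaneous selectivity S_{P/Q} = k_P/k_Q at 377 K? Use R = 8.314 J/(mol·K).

14.4

Since both paths have the same order in A, the concentration cancels and S_{P/Q} = k_P/k_Q = (A_P/A_Q)·exp[(E_Q−E_P)/(RT)].
(E_Q−E_P)/(RT) = (146−109)×10³/(8.314×377) = 37000/3134 = 11.80.
k_P/k_Q = (8.21×10^8/7.64×10^12)·exp(11.80) = 1.075×10^-4 × 1.339×10^5 = 14.4.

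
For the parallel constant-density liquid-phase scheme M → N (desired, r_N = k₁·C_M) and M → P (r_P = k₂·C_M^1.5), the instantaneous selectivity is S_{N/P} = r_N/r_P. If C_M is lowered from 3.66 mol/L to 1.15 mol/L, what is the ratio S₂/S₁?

1.78

S_{N/P} = (k₁/k₂)·C_M^-0.5, so S₂/S₁ = (C_{M,2}/C_{M,1})^-0.5.
= (1.15/3.66)^(-0.5) = (0.3142)^(-0.5) = 1.78.
Selectivity toward N rises as C_M falls — low-concentration operation is favoured.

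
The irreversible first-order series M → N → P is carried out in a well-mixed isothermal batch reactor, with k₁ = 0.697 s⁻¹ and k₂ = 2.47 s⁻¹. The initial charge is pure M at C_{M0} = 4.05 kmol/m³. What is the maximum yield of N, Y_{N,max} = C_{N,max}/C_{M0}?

At the optimum, C_{N,max}/C_{M0} = (k₁/k₂)^[k₂/(k₂−k₁)].
= (0.697/2.47)^(2.47/(2.47−0.697)) = (0.2822)^(1.393) = 0.1716.

0.172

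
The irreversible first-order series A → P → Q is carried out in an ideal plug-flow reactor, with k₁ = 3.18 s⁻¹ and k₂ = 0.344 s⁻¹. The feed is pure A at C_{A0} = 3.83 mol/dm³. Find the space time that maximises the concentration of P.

0.784 s

The intermediate peaks when r₁ = r₂, i.e. k₁e^(−k₁τ) = k₂e^(−k₂τ), giving τ_opt = ln(k₂/k₁)/(k₂−k₁).
= ln(0.344/3.18)/(0.344−3.18) = ln(0.1082)/-2.836 = -2.224/-2.836 = 0.784 s.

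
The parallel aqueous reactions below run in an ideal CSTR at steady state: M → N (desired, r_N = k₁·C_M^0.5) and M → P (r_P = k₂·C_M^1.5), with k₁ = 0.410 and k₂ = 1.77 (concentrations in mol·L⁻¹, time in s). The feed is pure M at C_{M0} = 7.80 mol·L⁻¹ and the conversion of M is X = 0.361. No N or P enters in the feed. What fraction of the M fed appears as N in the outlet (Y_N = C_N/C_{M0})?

Exit C_M = C_{M0}(1−X) = 7.80×0.639 = 4.984 mol·L⁻¹.
A CSTR operates uniformly at the exit composition, giving r_N = 0.9153 and r_P = 19.70 (each k·C_M^n at C_M = 4.984).
Fraction of consumed M going to N: r_N/(r_N+r_P) = 0.04441.
C_N = 0.04441·C_{M0}·X = 0.04441×7.80×0.361 = 0.125 mol·L⁻¹; Y_N = C_N/C_{M0} = 0.0160.

0.0160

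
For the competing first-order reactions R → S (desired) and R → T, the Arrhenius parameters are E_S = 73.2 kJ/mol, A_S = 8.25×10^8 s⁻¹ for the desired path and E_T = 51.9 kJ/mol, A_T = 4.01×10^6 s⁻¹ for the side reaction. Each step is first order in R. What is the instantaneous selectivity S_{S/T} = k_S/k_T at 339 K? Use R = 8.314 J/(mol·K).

k_S/k_T = (A_S/A_T)·exp[−(E_S−E_T)/(RT)] = (A_S/A_T)·exp[(E_T−E_S)/(RT)].
(E_T−E_S)/(RT) = (51.9−73.2)×10³/(8.314×339) = -21300/2818 = -7.557.
k_S/k_T = (8.25×10^8/4.01×10^6)·exp(-7.557) = 205.7 × 5.223×10^-4 = 0.107.
Since E_S > E_T, raising the temperature improves selectivity toward S.

0.107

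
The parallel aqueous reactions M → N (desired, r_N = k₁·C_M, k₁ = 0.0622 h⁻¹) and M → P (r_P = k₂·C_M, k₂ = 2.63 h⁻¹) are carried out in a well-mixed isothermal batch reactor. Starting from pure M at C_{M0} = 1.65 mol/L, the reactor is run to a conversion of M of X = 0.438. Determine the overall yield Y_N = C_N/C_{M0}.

C_M = C_{M0}(1−X) = 0.9273 mol/L.
Both paths are first order in M, so the instantaneous fraction to N is constant: dC_N/d(−C_M) = k₁/(k₁+k₂) = 0.02310.
C_N = 0.02310·(C_{M0}−C_M) = 0.02310×0.7227 = 0.0167 mol/L.
Y_N = C_N/C_{M0} = 0.01670/1.65 = 0.0101.

0.0101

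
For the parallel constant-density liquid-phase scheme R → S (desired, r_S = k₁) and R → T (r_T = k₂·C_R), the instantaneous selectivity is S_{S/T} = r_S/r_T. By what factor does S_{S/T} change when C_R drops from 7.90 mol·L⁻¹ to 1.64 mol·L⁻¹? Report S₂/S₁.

S_{S/T} = (k₁/k₂)·C_R⁻¹, so S₂/S₁ = (C_{R,2}/C_{R,1})⁻¹.
= 7.90/1.64 = 4.82.

4.82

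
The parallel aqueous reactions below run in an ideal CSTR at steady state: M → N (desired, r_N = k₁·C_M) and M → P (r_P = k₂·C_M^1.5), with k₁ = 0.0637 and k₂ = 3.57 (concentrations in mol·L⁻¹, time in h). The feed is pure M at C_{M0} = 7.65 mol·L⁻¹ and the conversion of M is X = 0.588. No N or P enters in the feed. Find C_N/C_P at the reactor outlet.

Exit C_M = C_{M0}(1−X) = 7.65×0.412 = 3.152 mol·L⁻¹.
In a CSTR the entire volume is at exit conditions, so r_N = 0.0637×3.152 = 0.2008 and r_P = 3.57×3.152^1.5 = 19.98.
Overall selectivity = C_N/C_P = r_Nτ/(r_Pτ) = r_N/r_P = 0.0101.

0.0101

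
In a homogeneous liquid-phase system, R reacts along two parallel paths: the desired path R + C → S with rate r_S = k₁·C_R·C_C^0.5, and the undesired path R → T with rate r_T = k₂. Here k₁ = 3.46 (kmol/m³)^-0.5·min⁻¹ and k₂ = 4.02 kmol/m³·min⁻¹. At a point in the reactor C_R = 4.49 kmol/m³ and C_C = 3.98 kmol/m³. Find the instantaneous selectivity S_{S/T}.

7.71

S_{S/T} = r_S/r_T = (k₁·C_R·C_C^0.5)/(k₂) = (k₁/k₂)·C_R·C_C^0.5.
= (3.46×4.490×3.980^0.5) / (4.02) = 30.99/4.020 = 7.71.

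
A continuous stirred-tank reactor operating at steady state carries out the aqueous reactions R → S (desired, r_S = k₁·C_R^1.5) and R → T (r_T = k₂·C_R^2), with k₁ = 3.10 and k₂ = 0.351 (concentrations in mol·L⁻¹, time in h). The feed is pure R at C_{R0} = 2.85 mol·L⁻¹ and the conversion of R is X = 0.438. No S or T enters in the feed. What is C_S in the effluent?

Exit C_R = C_{R0}(1−X) = 2.85×0.562 = 1.602 mol·L⁻¹.
A CSTR operates uniformly at the exit composition, giving r_S = 6.284 and r_T = 0.9005 (each k·C_R^n at C_R = 1.602).
Fraction of consumed R going to S: r_S/(r_S+r_T) = 0.8747.
C_S = 0.8747·C_{R0}·X = 0.8747×2.85×0.438 = 1.09 mol·L⁻¹.

1.09 mol·L⁻¹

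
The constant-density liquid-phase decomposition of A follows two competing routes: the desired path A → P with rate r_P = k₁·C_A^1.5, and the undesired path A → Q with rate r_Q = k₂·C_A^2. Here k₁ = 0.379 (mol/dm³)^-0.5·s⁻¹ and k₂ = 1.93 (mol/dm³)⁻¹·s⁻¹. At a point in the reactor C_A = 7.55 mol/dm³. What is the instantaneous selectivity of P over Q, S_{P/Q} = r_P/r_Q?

0.0715

S_{P/Q} = r_P/r_Q = (k₁·C_A^1.5)/(k₂·C_A^2) = (k₁/k₂)·C_A^-0.5.
= (0.379×7.550^1.5) / (1.93×7.550^2) = 7.862/110.0 = 0.0715.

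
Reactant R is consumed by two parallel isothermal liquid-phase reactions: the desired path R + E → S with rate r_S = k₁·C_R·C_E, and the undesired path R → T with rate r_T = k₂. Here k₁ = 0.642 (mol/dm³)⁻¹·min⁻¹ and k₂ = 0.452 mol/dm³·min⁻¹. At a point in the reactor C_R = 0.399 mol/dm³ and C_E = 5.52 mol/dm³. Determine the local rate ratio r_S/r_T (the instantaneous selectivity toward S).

3.13

S_{S/T} = r_S/r_T = (k₁·C_R·C_E)/(k₂) = (k₁/k₂)·C_R·C_E.
= (0.642×0.3990×5.520) / (0.452) = 1.414/0.4520 = 3.13.
Since the desired path is higher order in R, keeping C_R high (PFR or concentrated feed) favours S.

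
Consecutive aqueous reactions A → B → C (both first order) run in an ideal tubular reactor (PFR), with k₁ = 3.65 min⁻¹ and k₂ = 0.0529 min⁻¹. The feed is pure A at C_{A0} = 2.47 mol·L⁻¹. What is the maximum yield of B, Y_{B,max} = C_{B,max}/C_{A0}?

0.940

Evaluating C_B at τ_opt = ln(k₂/k₁)/(k₂−k₁) gives C_{B,max}/C_{A0} = (k₁/k₂)^[k₂/(k₂−k₁)].
= (3.65/0.0529)^(0.0529/(0.0529−3.65)) = (69.00)^(-0.01471) = 0.9396.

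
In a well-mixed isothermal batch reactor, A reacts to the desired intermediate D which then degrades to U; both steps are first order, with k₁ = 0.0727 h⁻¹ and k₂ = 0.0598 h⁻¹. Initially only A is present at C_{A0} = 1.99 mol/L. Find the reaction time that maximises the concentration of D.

The intermediate peaks when r₁ = r₂, i.e. k₁e^(−k₁t) = k₂e^(−k₂t), giving t_opt = ln(k₂/k₁)/(k₂−k₁).
= ln(0.0598/0.0727)/(0.0598−0.0727) = ln(0.8226)/-0.01290 = -0.1953/-0.01290 = 15.1 h.

15.1 h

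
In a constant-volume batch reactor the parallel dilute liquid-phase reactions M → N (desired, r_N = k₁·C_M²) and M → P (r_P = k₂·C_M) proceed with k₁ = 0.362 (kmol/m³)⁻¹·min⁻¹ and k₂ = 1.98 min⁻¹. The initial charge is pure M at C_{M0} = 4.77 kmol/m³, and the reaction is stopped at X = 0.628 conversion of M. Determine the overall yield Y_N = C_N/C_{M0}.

C_M = C_{M0}(1−X) = 1.774 kmol/m³.
Along a PFR/batch, dC_P/dC_M = −r_P/(r_N+r_P) = −k₂/(k₂+k₁·C_M).
Integrating from C_{M0} to C_M: C_P = (1.98/0.362)·ln[(1.98+0.362·4.77)/(1.98+0.362·1.77)] = 5.470·ln(3.707/2.622) = 1.893 kmol/m³.
Then C_N = (C_{M0}−C_M) − C_P = 2.996 − 1.893 = 1.103 kmol/m³.
Y_N = C_N/C_{M0} = 1.103/4.77 = 0.231.

0.231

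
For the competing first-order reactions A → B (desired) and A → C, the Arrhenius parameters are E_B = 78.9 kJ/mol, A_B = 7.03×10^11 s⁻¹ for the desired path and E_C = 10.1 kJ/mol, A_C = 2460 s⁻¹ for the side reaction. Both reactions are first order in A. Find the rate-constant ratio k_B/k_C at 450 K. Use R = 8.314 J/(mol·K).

2.95

With equal orders, S_{B/C} = k_B/k_C = (A_B/A_C)·exp[(E_C−E_B)/(RT)].
(E_C−E_B)/(RT) = (10.1−78.9)×10³/(8.314×450) = -68800/3741 = -18.39.
k_B/k_C = (7.03×10^11/2460)·exp(-18.39) = 2.858×10^8 × 1.032×10^-8 = 2.95.
Since E_B > E_C, raising the temperature improves selectivity toward B.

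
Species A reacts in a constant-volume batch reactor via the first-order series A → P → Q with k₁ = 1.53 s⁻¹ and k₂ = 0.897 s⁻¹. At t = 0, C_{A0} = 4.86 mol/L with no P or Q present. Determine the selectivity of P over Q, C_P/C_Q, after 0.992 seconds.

1.46

The intermediate concentration in a first-order A→B→C sequence is C_P = k₁C_{A0}(e^(−k₁t) − e^(−k₂t))/(k₂−k₁).
e^(−k₁t) = e^(−1.53×0.992) = e^(−1.518) = 0.2192; e^(−k₂t) = e^(−0.8898) = 0.4107.
C_P = 1.53×4.86/(0.897−1.53) × (0.2192−0.4107) = (-11.75)×(-0.1915) = 2.250 mol/L.
C_A = C_{A0}e^(−k₁t) = 1.065 mol/L, so C_Q = C_{A0}−C_A−C_P = 1.545 mol/L; C_P/C_Q = 1.46.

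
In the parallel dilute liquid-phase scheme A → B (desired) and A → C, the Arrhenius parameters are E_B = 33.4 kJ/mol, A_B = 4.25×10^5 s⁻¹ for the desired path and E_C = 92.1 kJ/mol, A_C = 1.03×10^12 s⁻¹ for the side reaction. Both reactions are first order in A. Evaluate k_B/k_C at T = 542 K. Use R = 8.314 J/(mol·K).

0.187

k_B/k_C = (A_B/A_C)·exp[−(E_B−E_C)/(RT)] = (A_B/A_C)·exp[(E_C−E_B)/(RT)].
(E_C−E_B)/(RT) = (92.1−33.4)×10³/(8.314×542) = 58700/4506 = 13.03.
k_B/k_C = (4.25×10^5/1.03×10^12)·exp(13.03) = 4.126×10^-7 × 4.543×10^5 = 0.187.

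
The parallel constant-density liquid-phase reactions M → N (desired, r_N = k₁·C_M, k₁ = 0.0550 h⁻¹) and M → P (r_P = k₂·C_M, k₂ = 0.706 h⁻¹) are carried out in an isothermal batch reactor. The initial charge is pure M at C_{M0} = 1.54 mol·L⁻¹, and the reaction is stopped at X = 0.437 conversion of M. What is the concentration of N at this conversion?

0.0486 mol·L⁻¹

C_M = C_{M0}(1−X) = 0.8670 mol·L⁻¹.
Both paths are first order in M, so the instantaneous fraction to N is constant: dC_N/d(−C_M) = k₁/(k₁+k₂) = 0.07227.
C_N = 0.07227·(C_{M0}−C_M) = 0.07227×0.6730 = 0.0486 mol·L⁻¹.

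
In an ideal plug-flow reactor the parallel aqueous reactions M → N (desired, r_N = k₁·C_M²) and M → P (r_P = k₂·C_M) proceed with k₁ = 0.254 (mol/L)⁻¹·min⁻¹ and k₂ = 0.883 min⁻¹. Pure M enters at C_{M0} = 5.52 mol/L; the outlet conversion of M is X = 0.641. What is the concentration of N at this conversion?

C_M = C_{M0}(1−X) = 1.982 mol/L.
Along a PFR/batch, dC_P/dC_M = −r_P/(r_N+r_P) = −k₂/(k₂+k₁·C_M).
Integrating from C_{M0} to C_M: C_P = (0.883/0.254)·ln[(0.883+0.254·5.52)/(0.883+0.254·1.98)] = 3.476·ln(2.285/1.386) = 1.737 mol/L.
Then C_N = (C_{M0}−C_M) − C_P = 3.538 − 1.737 = 1.801 mol/L.

1.80 mol/L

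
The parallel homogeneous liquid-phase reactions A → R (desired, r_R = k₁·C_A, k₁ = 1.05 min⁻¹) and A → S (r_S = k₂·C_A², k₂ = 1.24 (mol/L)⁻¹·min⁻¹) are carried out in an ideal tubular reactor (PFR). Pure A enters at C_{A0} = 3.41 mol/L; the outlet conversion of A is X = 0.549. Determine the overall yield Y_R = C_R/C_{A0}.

C_A = C_{A0}(1−X) = 1.538 mol/L.
Along a PFR/batch, dC_R/dC_A = −r_R/(r_R+r_S) = −k₁/(k₁+k₂·C_A).
Integrating from C_{A0} to C_A: C_R = (1.05/1.24)·ln[(1.05+1.24·3.41)/(1.05+1.24·1.54)] = 0.8468·ln(5.278/2.957) = 0.4907 mol/L.
Y_R = C_R/C_{A0} = 0.4907/3.41 = 0.144.

0.144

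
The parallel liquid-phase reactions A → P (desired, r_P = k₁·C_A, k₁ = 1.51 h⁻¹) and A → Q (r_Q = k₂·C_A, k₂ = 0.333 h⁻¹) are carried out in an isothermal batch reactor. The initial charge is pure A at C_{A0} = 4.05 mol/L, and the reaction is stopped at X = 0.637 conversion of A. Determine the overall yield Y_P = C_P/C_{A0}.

C_A = C_{A0}(1−X) = 1.470 mol/L.
Both paths are first order in A, so the instantaneous fraction to P is constant: dC_P/d(−C_A) = k₁/(k₁+k₂) = 0.8193.
C_P = 0.8193·(C_{A0}−C_A) = 0.8193×2.580 = 2.11 mol/L.
Y_P = C_P/C_{A0} = 2.114/4.05 = 0.522.

0.522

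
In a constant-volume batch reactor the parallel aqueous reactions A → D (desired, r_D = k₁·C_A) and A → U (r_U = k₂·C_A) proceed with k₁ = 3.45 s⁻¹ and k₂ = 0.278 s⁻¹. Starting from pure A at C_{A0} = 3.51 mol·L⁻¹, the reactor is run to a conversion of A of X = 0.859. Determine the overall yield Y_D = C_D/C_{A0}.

C_A = C_{A0}(1−X) = 0.4949 mol·L⁻¹.
Both paths are first order in A, so the instantaneous fraction to D is constant: dC_D/d(−C_A) = k₁/(k₁+k₂) = 0.9254.
C_D = 0.9254·(C_{A0}−C_A) = 0.9254×3.015 = 2.79 mol·L⁻¹.
Y_D = C_D/C_{A0} = 2.790/3.51 = 0.795.

0.795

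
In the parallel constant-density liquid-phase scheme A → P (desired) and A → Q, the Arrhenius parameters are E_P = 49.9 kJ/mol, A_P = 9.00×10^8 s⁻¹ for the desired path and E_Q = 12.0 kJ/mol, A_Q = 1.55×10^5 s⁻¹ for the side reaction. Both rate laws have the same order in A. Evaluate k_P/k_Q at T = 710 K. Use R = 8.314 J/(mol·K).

With equal orders, S_{P/Q} = k_P/k_Q = (A_P/A_Q)·exp[(E_Q−E_P)/(RT)].
(E_Q−E_P)/(RT) = (12.0−49.9)×10³/(8.314×710) = -37900/5903 = -6.421.
k_P/k_Q = (9.00×10^8/1.55×10^5)·exp(-6.421) = 5806 × 0.001628 = 9.45.
Since E_P > E_Q, raising the temperature improves selectivity toward P.

9.45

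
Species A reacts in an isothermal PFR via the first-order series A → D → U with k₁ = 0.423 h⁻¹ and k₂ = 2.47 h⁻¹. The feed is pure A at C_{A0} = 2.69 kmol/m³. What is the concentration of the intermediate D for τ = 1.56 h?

0.276 kmol/m³

The intermediate concentration in a first-order A→B→C sequence is C_D = k₁C_{A0}(e^(−k₁τ) − e^(−k₂τ))/(k₂−k₁).
e^(−k₁τ) = e^(−0.423×1.56) = e^(−0.6599) = 0.5169; e^(−k₂τ) = e^(−3.853) = 0.02121.
C_D = 0.423×2.69/(2.47−0.423) × (0.5169−0.02121) = 0.5559×0.4957 = 0.2755 kmol/m³.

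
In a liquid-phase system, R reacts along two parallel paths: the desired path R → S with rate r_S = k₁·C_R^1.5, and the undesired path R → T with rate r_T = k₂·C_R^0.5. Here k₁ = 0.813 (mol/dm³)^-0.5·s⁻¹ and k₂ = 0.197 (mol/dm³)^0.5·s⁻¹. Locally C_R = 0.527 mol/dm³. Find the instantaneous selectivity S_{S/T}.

2.17

S_{S/T} = r_S/r_T = (k₁·C_R^1.5)/(k₂·C_R^0.5) = (k₁/k₂)·C_R.
= (0.813×0.5270^1.5) / (0.197×0.5270^0.5) = 0.3110/0.1430 = 2.17.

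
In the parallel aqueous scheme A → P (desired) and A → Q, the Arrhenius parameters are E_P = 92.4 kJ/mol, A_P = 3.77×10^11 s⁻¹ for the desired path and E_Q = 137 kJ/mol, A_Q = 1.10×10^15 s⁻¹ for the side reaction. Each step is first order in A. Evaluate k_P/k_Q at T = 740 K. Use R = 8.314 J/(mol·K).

k_P/k_Q = (A_P/A_Q)·exp[−(E_P−E_Q)/(RT)] = (A_P/A_Q)·exp[(E_Q−E_P)/(RT)].
(E_Q−E_P)/(RT) = (137−92.4)×10³/(8.314×740) = 44600/6152 = 7.249.
k_P/k_Q = (3.77×10^11/1.10×10^15)·exp(7.249) = 3.427×10^-4 × 1407 = 0.482.

0.482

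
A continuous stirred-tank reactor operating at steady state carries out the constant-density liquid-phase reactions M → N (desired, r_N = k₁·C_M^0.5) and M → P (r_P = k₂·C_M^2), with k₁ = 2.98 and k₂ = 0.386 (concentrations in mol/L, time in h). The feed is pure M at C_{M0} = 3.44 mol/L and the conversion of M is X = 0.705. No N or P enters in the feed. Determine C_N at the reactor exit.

Exit C_M = C_{M0}(1−X) = 3.44×0.295 = 1.015 mol/L.
Rates in a CSTR are evaluated at the outlet concentration: r_N = 2.98×1.015^0.5 = 3.002, r_P = 0.386×1.015^2 = 0.3975.
Fraction of consumed M going to N: r_N/(r_N+r_P) = 0.8831.
C_N = 0.8831·C_{M0}·X = 0.8831×3.44×0.705 = 2.14 mol/L.

2.14 mol/L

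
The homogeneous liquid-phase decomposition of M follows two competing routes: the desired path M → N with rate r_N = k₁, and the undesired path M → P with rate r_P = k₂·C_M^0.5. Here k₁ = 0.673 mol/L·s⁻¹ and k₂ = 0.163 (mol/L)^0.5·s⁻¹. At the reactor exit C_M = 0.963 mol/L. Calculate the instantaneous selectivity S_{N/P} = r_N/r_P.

S_{N/P} = r_N/r_P = (k₁)/(k₂·C_M^0.5) = (k₁/k₂)·C_M^-0.5.
= (0.673) / (0.163×0.9630^0.5) = 0.6730/0.1600 = 4.21.

4.21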